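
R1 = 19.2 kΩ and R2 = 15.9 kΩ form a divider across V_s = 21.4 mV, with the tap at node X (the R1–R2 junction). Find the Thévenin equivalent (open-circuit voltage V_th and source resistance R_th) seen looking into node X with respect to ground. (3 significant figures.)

Open-circuit (no load on X): V_th = V_s · R2/(R1 + R2) = 21.4 × 15.9/(19.20 + 15.9) = 9.694 mV.
Looking into X with the source shorted: R_th = R1·R2/(R1+R2) = 19.20 × 15.9/35.10 = 8.697 kΩ.

V_th ≈ 9.69 mV, R_th ≈ 8.70 kΩ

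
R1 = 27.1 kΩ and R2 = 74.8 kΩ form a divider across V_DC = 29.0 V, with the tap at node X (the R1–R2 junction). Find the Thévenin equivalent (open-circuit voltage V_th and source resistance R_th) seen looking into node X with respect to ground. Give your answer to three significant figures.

V_th ≈ 21.3 V, R_th ≈ 19.9 kΩ

With X open, the divider is unloaded: V_th = 29.0 × 74.8/101.9 = 21.29 V.
Looking into X with the source shorted: R_th = R1·R2/(R1+R2) = 27.10 × 74.8/101.9 = 19.89 kΩ.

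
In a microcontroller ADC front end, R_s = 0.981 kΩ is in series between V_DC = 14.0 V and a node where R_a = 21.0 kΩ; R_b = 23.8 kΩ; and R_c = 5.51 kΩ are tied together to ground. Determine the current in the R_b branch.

I ≈ 0.465 mA

Equivalent of the parallel group: R_p = 3.688 kΩ.
Node voltage V_A = V_DC · R_p/(R_s + R_p) = 14.0 × 0.7899 = 11.06 V.
Branch current I = V_A/R_b = 11.06/23.8 = 0.4647 mA.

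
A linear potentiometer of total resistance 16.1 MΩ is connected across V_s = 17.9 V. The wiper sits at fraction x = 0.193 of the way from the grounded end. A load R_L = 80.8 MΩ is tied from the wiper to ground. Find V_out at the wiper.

The pot divides into 12.99 MΩ above the wiper and 3.107 MΩ below.
(x·R_p) ‖ R_L = 2.992 MΩ.
Loaded-divider output: V_out = 17.9 × 0.1872 = 3.351 V.

V_out ≈ 3.35 V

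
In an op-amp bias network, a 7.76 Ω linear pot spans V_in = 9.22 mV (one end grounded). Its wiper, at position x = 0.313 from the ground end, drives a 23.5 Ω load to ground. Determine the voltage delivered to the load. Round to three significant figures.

V_out ≈ 2.69 mV

The pot divides into 5.331 Ω above the wiper and 2.429 Ω below.
Lower segment in parallel with the load: 2.429 ‖ 23.5 = 2.201 Ω.
Then V_out = V_in · 2.201/(5.331 + 2.201) = 2.695 mV.
(Unloaded: V_out = x·V_in = 2.89 mV.)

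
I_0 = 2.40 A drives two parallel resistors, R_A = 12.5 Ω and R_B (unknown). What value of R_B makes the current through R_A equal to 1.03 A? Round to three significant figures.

The fraction through R_A equals R_B/(R_A+R_B).
With f = 0.4292, R_B = R_A · f/(1−f) = 12.5 × 0.7518 = 9.398 Ω.

R_B ≈ 9.40 Ω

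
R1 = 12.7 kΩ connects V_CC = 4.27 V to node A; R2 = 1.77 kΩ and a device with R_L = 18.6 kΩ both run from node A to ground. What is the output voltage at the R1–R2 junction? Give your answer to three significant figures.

V_out ≈ 0.482 V

The load sits in parallel with R2, giving an effective lower resistance R2' = R2·R_L/(R2+R_L) = 1.616 kΩ.
Now apply the divider: V_out = 4.27 × 0.1129 = 0.4821 V.
(Unloaded it would be 0.522 V; the load pulls it down.)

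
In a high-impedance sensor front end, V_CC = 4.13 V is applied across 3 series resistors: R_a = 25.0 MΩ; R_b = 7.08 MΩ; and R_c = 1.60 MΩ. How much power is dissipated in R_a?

ΣR = 33.68 MΩ → I = 4.13/33.68 = 0.1226 µA.
V(R_a) = I·R = 3.066 V; P = V·I = 3.066 × 0.1226 = 0.3759 µW.

P ≈ 0.376 µW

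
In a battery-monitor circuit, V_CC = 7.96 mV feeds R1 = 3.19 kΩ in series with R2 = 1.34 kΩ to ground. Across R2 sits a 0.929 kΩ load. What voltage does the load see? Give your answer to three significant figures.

V_out ≈ 1.17 mV

R2 ‖ R_L = (1.34 × 0.929)/(1.34 + 0.929) = 0.5486 kΩ.
Voltage divider with the loaded lower leg: V_out = 7.96 × 0.5486/(3.19 + 0.5486) = 7.96 × 0.1467 = 1.168 mV.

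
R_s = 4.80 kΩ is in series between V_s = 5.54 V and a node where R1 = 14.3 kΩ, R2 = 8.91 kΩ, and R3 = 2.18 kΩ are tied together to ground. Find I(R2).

Combine the parallel branches: R_p = (1/14.3 + 1/8.91 + 1/2.18)⁻¹ = 1.560 kΩ.
V_A = 5.54 × 1.560/6.360 = 1.359 V.
Branch current I = V_A/R2 = 1.359/8.91 = 0.1525 mA.
(Equivalently: I_total = 0.8710 mA, then current-divider fraction G_k/ΣG = 0.1751.)

I ≈ 0.153 mA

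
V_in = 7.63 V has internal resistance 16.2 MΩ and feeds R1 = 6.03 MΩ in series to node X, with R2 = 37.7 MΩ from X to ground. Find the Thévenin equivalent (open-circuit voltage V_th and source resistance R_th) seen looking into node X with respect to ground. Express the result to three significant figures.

R1' = 16.2 + 6.03 = 22.23 MΩ (source resistance + R1).
V_th is the unloaded tap voltage: V_in · R2/(R1'+R2) = 7.63 × 0.6291 = 4.800 V.
With V_in suppressed (replaced by a short), R_th = R1' ‖ R2 = (22.23 × 37.7)/(22.23 + 37.7) = 13.98 MΩ.

V_th ≈ 4.80 V, R_th ≈ 14.0 MΩ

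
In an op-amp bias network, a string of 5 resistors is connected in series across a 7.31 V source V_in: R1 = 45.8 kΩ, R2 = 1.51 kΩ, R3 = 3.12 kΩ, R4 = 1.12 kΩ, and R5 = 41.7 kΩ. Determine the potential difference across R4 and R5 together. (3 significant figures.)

Series total: ΣR = 45.8 + 1.51 + 3.12 + 1.12 + 41.7 = 93.25 kΩ.
R_{R4..R5} = 1.12 + 41.7 = 42.82 kΩ.
Voltage divider: V = V_in · (42.82 / 93.25) = 7.31 × 0.4592 = 3.357 V.

V ≈ 3.36 V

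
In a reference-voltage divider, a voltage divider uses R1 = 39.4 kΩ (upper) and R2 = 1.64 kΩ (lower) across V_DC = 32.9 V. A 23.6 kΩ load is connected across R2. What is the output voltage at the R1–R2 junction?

The load sits in parallel with R2, giving an effective lower resistance R2' = R2·R_L/(R2+R_L) = 1.533 kΩ.
Then V_out = V_DC · R2'/(R1 + R2') = 32.9 × 1.533/40.93 = 1.232 V.

V_out ≈ 1.23 V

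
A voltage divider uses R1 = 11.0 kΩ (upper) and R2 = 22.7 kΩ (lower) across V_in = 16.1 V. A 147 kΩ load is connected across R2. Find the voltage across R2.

V_out ≈ 10.3 V

First combine the lower leg with the load: R2 ‖ R_L = 19.66 kΩ.
Voltage divider with the loaded lower leg: V_out = 16.1 × 19.66/(11.0 + 19.66) = 16.1 × 0.6413 = 10.32 V.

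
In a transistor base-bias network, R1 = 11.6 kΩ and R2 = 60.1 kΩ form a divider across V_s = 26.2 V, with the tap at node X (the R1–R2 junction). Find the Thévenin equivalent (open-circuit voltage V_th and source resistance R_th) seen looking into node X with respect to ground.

V_th is the unloaded tap voltage: V_s · R2/(R1+R2) = 26.2 × 0.8382 = 21.96 V.
With V_s suppressed (replaced by a short), R_th = R1 ‖ R2 = (11.60 × 60.1)/(11.60 + 60.1) = 9.723 kΩ.

V_th ≈ 22.0 V, R_th ≈ 9.72 kΩ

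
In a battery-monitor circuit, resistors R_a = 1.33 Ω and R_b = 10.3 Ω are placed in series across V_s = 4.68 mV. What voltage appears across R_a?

Total series resistance ΣR = 1.33 + 10.3 = 11.63 Ω.
Voltage divider: V = V_s · (1.330 / 11.63) = 4.68 × 0.1144 = 0.5352 mV.

V ≈ 0.535 mV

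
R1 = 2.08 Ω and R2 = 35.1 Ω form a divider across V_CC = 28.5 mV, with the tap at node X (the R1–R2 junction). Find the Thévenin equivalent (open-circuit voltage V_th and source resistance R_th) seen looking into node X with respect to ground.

V_th ≈ 26.9 mV, R_th ≈ 1.96 Ω

With X open, the divider is unloaded: V_th = 28.5 × 35.1/37.18 = 26.91 mV.
Zeroing V_CC shorts the top of R1 to ground, so R_th = R1 ‖ R2 = 1.964 Ω.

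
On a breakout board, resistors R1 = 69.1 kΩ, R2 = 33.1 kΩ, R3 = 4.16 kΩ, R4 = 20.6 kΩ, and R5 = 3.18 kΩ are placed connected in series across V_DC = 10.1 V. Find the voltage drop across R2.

Series total: ΣR = 69.1 + 33.1 + 4.16 + 20.6 + 3.18 = 130.1 kΩ.
V = V_DC · R/ΣR = 10.1 × 0.2543 = 2.569 V.

V ≈ 2.57 V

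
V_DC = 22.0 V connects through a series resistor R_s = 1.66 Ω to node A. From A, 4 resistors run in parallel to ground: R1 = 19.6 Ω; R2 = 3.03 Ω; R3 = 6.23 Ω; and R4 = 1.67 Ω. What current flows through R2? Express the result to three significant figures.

I ≈ 2.51 A

Equivalent of the parallel group: R_p = 0.8769 Ω.
V_A by voltage divider: V_A = 22.0 × 0.8769/(1.66 + 0.8769) = 7.605 V.
I(R2) = V_A / R2 = 7.605/3.03 = 2.510 A.
(Check via current divider: I_total = 8.672 A; share G_k/ΣG = 0.2894 → same result.)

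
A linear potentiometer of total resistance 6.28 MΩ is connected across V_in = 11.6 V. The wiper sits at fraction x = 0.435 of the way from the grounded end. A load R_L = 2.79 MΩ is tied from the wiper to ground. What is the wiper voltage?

The pot divides into 3.548 MΩ above the wiper and 2.732 MΩ below.
Lower segment in parallel with the load: 2.732 ‖ 2.79 = 1.380 MΩ.
Loaded-divider output: V_out = 11.6 × 0.2801 = 3.249 V.
(Unloaded: V_out = x·V_in = 5.05 V.)

V_out ≈ 3.25 V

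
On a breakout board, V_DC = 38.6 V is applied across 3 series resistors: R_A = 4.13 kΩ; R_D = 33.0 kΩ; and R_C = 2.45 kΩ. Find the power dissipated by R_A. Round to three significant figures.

Series current I = V_DC/ΣR = 38.6/39.58 = 0.9752 mA.
P(R_A) = I²·R_A = (0.9752)² × 4.13 = 3.928 mW.

P ≈ 3.93 mW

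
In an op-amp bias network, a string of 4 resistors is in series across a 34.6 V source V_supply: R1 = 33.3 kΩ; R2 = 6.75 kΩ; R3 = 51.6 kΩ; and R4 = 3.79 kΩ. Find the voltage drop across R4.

Total series resistance ΣR = 33.3 + 6.75 + 51.6 + 3.79 = 95.44 kΩ.
By the voltage-divider rule, V = 34.6 × 3.790/95.44 = 1.374 V.

V ≈ 1.37 V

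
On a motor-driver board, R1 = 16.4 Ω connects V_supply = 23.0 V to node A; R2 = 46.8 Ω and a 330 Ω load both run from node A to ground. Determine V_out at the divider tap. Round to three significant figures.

V_out ≈ 16.4 V

The load sits in parallel with R2, giving an effective lower resistance R2' = R2·R_L/(R2+R_L) = 40.99 Ω.
Voltage divider with the loaded lower leg: V_out = 23.0 × 40.99/(16.4 + 40.99) = 23.0 × 0.7142 = 16.43 V.
(Unloaded it would be 17.0 V; the load pulls it down.)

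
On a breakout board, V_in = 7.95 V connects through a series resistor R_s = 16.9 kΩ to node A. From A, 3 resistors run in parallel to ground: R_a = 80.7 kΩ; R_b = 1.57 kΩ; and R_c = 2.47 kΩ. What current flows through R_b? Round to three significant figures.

I ≈ 0.269 mA

Equivalent of the parallel group: R_p = 0.9486 kΩ.
Node voltage V_A = V_in · R_p/(R_s + R_p) = 7.95 × 0.05315 = 0.4225 V.
Branch current I = V_A/R_b = 0.4225/1.57 = 0.2691 mA.
(Check via current divider: I_total = 0.4454 mA; share G_k/ΣG = 0.6042 → same result.)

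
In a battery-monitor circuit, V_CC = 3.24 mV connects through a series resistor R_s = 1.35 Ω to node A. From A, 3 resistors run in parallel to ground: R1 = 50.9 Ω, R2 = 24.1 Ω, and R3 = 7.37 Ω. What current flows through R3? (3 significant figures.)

Combine the parallel branches: R_p = (1/50.9 + 1/24.1 + 1/7.37)⁻¹ = 5.081 Ω.
V_A = 3.24 × 5.081/6.431 = 2.560 mV.
Branch current I = V_A/R3 = 2.560/7.37 = 0.3473 mA.

I ≈ 0.347 mA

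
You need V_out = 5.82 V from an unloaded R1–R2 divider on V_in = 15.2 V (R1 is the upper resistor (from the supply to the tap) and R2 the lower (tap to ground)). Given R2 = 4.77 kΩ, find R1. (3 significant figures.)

V_out/V_in = R2/(R1+R2) = 0.3829.
Rearranging, R1 = R2·(1−k)/k = 4.77 × 1.612 = 7.688 kΩ.

R1 ≈ 7.69 kΩ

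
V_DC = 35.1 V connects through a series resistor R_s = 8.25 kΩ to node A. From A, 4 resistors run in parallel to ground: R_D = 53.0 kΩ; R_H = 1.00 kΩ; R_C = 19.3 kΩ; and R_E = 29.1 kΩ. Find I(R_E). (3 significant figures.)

I ≈ 0.119 mA

Combine the parallel branches: R_p = (1/53.0 + 1/1.00 + 1/19.3 + 1/29.1)⁻¹ = 0.9049 kΩ.
Node voltage V_A = V_DC · R_p/(R_s + R_p) = 35.1 × 0.09885 = 3.470 V.
Branch current I = V_A/R_E = 3.470/29.1 = 0.1192 mA.
(Check via current divider: I_total = 3.834 mA; share G_k/ΣG = 0.03110 → same result.)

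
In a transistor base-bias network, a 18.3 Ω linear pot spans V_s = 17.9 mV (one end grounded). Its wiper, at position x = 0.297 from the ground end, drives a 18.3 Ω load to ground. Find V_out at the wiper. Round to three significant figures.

The pot divides into 12.86 Ω above the wiper and 5.435 Ω below.
Lower segment in parallel with the load: 5.435 ‖ 18.3 = 4.191 Ω.
Loaded-divider output: V_out = 17.9 × 0.2457 = 4.398 mV.

V_out ≈ 4.40 mV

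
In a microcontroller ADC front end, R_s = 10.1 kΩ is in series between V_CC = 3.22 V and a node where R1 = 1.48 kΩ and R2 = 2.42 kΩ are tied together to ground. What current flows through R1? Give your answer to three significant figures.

Combine the parallel branches: R_p = (1/1.48 + 1/2.42)⁻¹ = 0.9184 kΩ.
Node voltage V_A = V_CC · R_p/(R_s + R_p) = 3.22 × 0.08335 = 0.2684 V.
I(R1) = V_A / R1 = 0.2684/1.48 = 0.1813 mA.

I ≈ 0.181 mA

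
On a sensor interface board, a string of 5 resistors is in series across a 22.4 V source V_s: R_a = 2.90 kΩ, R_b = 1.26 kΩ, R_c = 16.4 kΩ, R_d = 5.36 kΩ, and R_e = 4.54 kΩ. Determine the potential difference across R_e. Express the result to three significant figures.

ΣR = 2.90 + 1.26 + 16.4 + 5.36 + 4.54 = 30.46 kΩ.
By the voltage-divider rule, V = 22.4 × 4.540/30.46 = 3.339 V.

V ≈ 3.34 V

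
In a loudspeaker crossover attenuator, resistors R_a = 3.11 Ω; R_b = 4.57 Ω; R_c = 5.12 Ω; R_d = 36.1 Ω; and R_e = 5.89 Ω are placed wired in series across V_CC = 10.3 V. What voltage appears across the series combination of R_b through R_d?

Total series resistance ΣR = 3.11 + 4.57 + 5.12 + 36.1 + 5.89 = 54.79 Ω.
R_{R_b..R_d} = 4.57 + 5.12 + 36.1 = 45.79 Ω.
V = V_CC · R/ΣR = 10.3 × 0.8357 = 8.608 V.

V ≈ 8.61 V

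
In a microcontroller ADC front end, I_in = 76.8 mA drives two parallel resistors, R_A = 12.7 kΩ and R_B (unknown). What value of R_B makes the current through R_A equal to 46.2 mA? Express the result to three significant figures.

R_B ≈ 19.2 kΩ

Two-branch current divider: I_A = I_in · R_B/(R_A + R_B).
With f = 0.6016, R_B = R_A · f/(1−f) = 12.7 × 1.510 = 19.17 kΩ.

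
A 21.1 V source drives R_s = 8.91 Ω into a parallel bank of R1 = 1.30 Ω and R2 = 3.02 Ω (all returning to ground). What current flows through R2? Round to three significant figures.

Combine the parallel branches: R_p = (1/1.30 + 1/3.02)⁻¹ = 0.9088 Ω.
Node voltage V_A = V_in · R_p/(R_s + R_p) = 21.1 × 0.09256 = 1.953 V.
I(R2) = V_A / R2 = 1.953/3.02 = 0.6467 A.

I ≈ 0.647 A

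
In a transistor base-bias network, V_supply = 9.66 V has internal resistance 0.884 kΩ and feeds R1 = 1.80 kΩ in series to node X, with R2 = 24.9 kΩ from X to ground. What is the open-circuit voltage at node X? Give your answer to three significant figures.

V_th ≈ 8.72 V

R1' = 0.884 + 1.80 = 2.684 kΩ (source resistance + R1).
With X open, the divider is unloaded: V_th = 9.66 × 24.9/27.58 = 8.720 V.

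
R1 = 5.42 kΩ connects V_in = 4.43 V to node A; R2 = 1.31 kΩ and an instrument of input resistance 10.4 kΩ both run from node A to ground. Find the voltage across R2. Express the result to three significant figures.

R2 ‖ R_L = (1.31 × 10.4)/(1.31 + 10.4) = 1.163 kΩ.
Now apply the divider: V_out = 4.43 × 0.1767 = 0.7829 V.
(Unloaded it would be 0.862 V; the load pulls it down.)

V_out ≈ 0.783 V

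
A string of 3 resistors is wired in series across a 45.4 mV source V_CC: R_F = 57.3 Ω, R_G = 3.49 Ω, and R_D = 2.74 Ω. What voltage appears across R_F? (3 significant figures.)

Series total: ΣR = 57.3 + 3.49 + 2.74 = 63.53 Ω.
Voltage divider: V = V_CC · (57.30 / 63.53) = 45.4 × 0.9019 = 40.95 mV.

V ≈ 40.9 mV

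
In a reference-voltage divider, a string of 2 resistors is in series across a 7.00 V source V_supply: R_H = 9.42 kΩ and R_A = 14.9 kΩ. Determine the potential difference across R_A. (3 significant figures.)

ΣR = 9.42 + 14.9 = 24.32 kΩ.
V = V_supply · R/ΣR = 7.00 × 0.6127 = 4.289 V.

V ≈ 4.29 V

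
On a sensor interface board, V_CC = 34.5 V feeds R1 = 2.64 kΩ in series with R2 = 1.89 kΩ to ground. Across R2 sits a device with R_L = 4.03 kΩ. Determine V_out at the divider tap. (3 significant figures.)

V_out ≈ 11.3 V

First combine the lower leg with the load: R2 ‖ R_L = 1.287 kΩ.
Voltage divider with the loaded lower leg: V_out = 34.5 × 1.287/(2.64 + 1.287) = 34.5 × 0.3277 = 11.30 V.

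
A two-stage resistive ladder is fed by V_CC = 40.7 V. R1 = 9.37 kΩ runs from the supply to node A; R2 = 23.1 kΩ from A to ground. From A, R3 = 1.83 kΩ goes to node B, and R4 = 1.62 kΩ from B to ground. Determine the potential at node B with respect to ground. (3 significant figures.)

V_B ≈ 4.64 V

Node A sees R2 in parallel with the series input of stage 2, R3 + R4 = 3.450 kΩ.
Effective lower resistance at A: R2 ‖ 3.450 = 3.002 kΩ.
V_A = 40.7 × 3.002/(9.37 + 3.002) = 9.875 V.
Stage 2 is unloaded, so V_B = V_A · R4/(R3+R4) = 9.875 × 1.62/3.450 = 4.637 V.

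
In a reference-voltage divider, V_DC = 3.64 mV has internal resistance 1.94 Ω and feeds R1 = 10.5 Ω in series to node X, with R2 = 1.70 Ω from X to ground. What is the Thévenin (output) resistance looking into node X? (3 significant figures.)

R_th ≈ 1.50 Ω

R1' = 1.94 + 10.5 = 12.44 Ω (source resistance + R1).
Zeroing V_DC shorts the top of R1' to ground, so R_th = R1' ‖ R2 = 1.496 Ω.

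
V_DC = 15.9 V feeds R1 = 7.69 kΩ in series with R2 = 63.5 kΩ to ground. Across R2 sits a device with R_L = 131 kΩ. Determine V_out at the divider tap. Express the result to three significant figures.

First combine the lower leg with the load: R2 ‖ R_L = 42.77 kΩ.
Voltage divider with the loaded lower leg: V_out = 15.9 × 42.77/(7.69 + 42.77) = 15.9 × 0.8476 = 13.48 V.

V_out ≈ 13.5 V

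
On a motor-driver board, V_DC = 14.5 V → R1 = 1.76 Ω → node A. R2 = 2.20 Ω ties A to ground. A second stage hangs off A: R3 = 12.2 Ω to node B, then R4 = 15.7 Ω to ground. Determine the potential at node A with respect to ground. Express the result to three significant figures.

The second stage (R3 + R4 = 27.90 Ω) loads node A in parallel with R2.
R2 ‖ (R3+R4) = 2.039 Ω.
First divider: V_A = V_DC · 2.039/(1.76 + 2.039) = 7.783 V.

V_A ≈ 7.78 V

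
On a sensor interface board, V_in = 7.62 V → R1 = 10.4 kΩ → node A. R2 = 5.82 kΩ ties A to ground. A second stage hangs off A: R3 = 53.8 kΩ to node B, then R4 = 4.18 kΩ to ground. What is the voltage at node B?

Node A sees R2 in parallel with the series input of stage 2, R3 + R4 = 57.98 kΩ.
R2 ‖ (R3+R4) = 5.289 kΩ.
So V_A = 7.62 × 0.3371 = 2.569 V.
V_B = V_A × 0.07209 = 0.1852 V.

V_B ≈ 0.185 V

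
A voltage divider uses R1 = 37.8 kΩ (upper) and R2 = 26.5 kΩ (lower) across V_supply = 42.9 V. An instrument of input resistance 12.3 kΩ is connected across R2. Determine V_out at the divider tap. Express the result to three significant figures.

V_out ≈ 7.80 V

The load sits in parallel with R2, giving an effective lower resistance R2' = R2·R_L/(R2+R_L) = 8.401 kΩ.
Now apply the divider: V_out = 42.9 × 0.1818 = 7.801 V.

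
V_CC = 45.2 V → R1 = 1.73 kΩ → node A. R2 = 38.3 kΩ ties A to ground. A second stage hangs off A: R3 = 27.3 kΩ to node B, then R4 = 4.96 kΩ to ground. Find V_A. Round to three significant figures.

V_A ≈ 41.1 V

Looking into the second stage from A: R3 + R4 = 32.26 kΩ appears in parallel with R2.
Effective lower resistance at A: R2 ‖ 32.26 = 17.51 kΩ.
So V_A = 45.2 × 0.9101 = 41.14 V.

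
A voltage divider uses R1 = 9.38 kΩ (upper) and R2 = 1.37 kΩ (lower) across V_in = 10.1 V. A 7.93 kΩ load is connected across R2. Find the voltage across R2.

The load sits in parallel with R2, giving an effective lower resistance R2' = R2·R_L/(R2+R_L) = 1.168 kΩ.
Now apply the divider: V_out = 10.1 × 0.1107 = 1.119 V.
(Unloaded it would be 1.29 V; the load pulls it down.)

V_out ≈ 1.12 V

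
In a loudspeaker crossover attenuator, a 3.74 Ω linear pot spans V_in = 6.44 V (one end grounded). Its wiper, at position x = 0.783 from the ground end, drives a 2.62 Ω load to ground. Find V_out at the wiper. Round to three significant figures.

V_out ≈ 4.06 V

Lower segment x·R_p = 2.928 Ω; upper segment (1−x)·R_p = 0.8116 Ω.
Lower segment in parallel with the load: 2.928 ‖ 2.62 = 1.383 Ω.
Loaded-divider output: V_out = 6.44 × 0.6302 = 4.058 V.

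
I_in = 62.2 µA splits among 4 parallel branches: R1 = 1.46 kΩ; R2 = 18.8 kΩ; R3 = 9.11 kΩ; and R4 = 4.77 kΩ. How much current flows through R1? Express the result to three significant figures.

Conductances: ΣG = 1/1.46 + 1/18.8 + 1/9.11 + 1/4.77 = 1.058 (1/kΩ).
R1 takes the fraction G_k/ΣG = 0.6849/1.058 = 0.6477, so I = 62.2 × 0.6477 = 40.28 µA.

I ≈ 40.3 µA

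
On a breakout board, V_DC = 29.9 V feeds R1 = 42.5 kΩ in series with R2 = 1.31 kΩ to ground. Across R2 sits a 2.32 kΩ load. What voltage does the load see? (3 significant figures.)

V_out ≈ 0.578 V

The load sits in parallel with R2, giving an effective lower resistance R2' = R2·R_L/(R2+R_L) = 0.8372 kΩ.
Now apply the divider: V_out = 29.9 × 0.01932 = 0.5776 V.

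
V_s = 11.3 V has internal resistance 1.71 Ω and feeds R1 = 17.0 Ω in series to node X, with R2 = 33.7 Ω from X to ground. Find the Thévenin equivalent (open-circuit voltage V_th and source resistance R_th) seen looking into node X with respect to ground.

V_th ≈ 7.27 V, R_th ≈ 12.0 Ω

R1' = 1.71 + 17.0 = 18.71 Ω (source resistance + R1).
V_th is the unloaded tap voltage: V_s · R2/(R1'+R2) = 11.3 × 0.6430 = 7.266 V.
Zeroing V_s shorts the top of R1' to ground, so R_th = R1' ‖ R2 = 12.03 Ω.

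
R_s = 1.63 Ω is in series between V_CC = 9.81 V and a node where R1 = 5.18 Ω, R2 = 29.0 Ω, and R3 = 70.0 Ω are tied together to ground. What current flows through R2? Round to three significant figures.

Combine the parallel branches: R_p = (1/5.18 + 1/29.0 + 1/70.0)⁻¹ = 4.135 Ω.
V_A by voltage divider: V_A = 9.81 × 4.135/(1.63 + 4.135) = 7.036 V.
Branch current I = V_A/R2 = 7.036/29.0 = 0.2426 A.

I ≈ 0.243 A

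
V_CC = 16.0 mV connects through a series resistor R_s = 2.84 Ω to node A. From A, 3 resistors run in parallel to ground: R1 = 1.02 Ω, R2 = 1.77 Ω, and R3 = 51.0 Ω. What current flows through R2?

I ≈ 1.66 mA

Parallel bank: R_p = 1/(1/1.02 + 1/1.77 + 1/51.0) = 0.6390 Ω.
V_A by voltage divider: V_A = 16.0 × 0.6390/(2.84 + 0.6390) = 2.939 mV.
I(R2) = V_A / R2 = 2.939/1.77 = 1.660 mA.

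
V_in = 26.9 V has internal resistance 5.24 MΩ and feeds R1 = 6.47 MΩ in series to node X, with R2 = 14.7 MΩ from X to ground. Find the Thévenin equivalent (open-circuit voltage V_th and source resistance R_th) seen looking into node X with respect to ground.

R1' = 5.24 + 6.47 = 11.71 MΩ (source resistance + R1).
With X open, the divider is unloaded: V_th = 26.9 × 14.7/26.41 = 14.97 V.
Zeroing V_in shorts the top of R1' to ground, so R_th = R1' ‖ R2 = 6.518 MΩ.

V_th ≈ 15.0 V, R_th ≈ 6.52 MΩ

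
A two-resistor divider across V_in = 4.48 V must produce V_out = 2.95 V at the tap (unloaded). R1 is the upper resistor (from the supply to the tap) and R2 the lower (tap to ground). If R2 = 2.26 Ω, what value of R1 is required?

R1 ≈ 1.17 Ω

Required fraction k = V_out/V_in = 0.6585.
R1 = R2·(1/k − 1) = 2.26 × 0.5186 = 1.172 Ω.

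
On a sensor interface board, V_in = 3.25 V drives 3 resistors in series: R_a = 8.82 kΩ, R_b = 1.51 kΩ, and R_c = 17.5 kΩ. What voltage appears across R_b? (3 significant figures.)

V ≈ 0.176 V

Total series resistance ΣR = 8.82 + 1.51 + 17.5 = 27.83 kΩ.
V = V_in · R/ΣR = 3.25 × 0.05426 = 0.1763 V.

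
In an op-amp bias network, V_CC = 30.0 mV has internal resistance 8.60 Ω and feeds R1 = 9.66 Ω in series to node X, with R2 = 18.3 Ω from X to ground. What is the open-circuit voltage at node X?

R1' = 8.60 + 9.66 = 18.26 Ω (source resistance + R1).
V_th is the unloaded tap voltage: V_CC · R2/(R1'+R2) = 30.0 × 0.5005 = 15.02 mV.

V_th ≈ 15.0 mV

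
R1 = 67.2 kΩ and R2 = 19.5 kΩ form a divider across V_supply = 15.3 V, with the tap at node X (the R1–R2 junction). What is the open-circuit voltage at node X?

V_th ≈ 3.44 V

With X open, the divider is unloaded: V_th = 15.3 × 19.5/86.70 = 3.441 V.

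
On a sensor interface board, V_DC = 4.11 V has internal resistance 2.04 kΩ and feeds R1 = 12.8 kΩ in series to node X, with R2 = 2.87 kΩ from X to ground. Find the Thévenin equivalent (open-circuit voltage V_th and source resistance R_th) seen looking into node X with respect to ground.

V_th ≈ 0.666 V, R_th ≈ 2.40 kΩ

R1' = 2.04 + 12.8 = 14.84 kΩ (source resistance + R1).
Open-circuit (no load on X): V_th = V_DC · R2/(R1' + R2) = 4.11 × 2.87/(14.84 + 2.87) = 0.6660 V.
Looking into X with the source shorted: R_th = R1'·R2/(R1'+R2) = 14.84 × 2.87/17.71 = 2.405 kΩ.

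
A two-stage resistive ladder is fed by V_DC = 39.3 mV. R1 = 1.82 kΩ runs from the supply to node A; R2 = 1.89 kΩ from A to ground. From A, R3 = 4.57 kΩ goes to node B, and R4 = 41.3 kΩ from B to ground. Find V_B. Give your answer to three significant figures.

Looking into the second stage from A: R3 + R4 = 45.87 kΩ appears in parallel with R2.
R2 ‖ (R3+R4) = 1.815 kΩ.
So V_A = 39.3 × 0.4993 = 19.62 mV.
Then the unloaded second divider: V_B = V_A × R4/(R3+R4) = 19.62 × 0.9004 = 17.67 mV.

V_B ≈ 17.7 mV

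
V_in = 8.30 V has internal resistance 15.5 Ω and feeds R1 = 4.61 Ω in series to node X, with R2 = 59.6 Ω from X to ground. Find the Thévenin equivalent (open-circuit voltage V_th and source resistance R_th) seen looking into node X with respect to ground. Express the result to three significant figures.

R1' = 15.5 + 4.61 = 20.11 Ω (source resistance + R1).
With X open, the divider is unloaded: V_th = 8.30 × 59.6/79.71 = 6.206 V.
Zeroing V_in shorts the top of R1' to ground, so R_th = R1' ‖ R2 = 15.04 Ω.

V_th ≈ 6.21 V, R_th ≈ 15.0 Ω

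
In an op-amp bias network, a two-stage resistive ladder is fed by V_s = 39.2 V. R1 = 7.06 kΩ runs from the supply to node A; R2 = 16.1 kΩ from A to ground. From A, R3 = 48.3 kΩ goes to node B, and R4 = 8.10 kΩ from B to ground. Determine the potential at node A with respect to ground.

V_A ≈ 25.1 V

Looking into the second stage from A: R3 + R4 = 56.40 kΩ appears in parallel with R2.
Effective lower resistance at A: R2 ‖ 56.40 = 12.52 kΩ.
First divider: V_A = V_s · 12.52/(7.06 + 12.52) = 25.07 V.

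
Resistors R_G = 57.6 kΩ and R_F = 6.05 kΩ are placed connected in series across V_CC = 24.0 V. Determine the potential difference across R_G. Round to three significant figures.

Series total: ΣR = 57.6 + 6.05 = 63.65 kΩ.
V = V_CC · R/ΣR = 24.0 × 0.9049 = 21.72 V.

V ≈ 21.7 V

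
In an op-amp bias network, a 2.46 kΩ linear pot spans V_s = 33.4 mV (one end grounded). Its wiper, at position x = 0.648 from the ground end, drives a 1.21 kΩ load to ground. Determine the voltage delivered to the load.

The pot divides into 0.8659 kΩ above the wiper and 1.594 kΩ below.
Lower segment in parallel with the load: 1.594 ‖ 1.21 = 0.6879 kΩ.
Loaded-divider output: V_out = 33.4 × 0.4427 = 14.79 mV.

V_out ≈ 14.8 mV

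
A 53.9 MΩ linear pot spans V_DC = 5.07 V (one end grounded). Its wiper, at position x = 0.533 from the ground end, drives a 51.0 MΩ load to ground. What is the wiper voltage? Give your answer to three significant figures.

Split the track: R_lower = x·R_p = 28.73 MΩ, R_upper = (1−x)·R_p = 25.17 MΩ.
(x·R_p) ‖ R_L = 18.38 MΩ.
Loaded-divider output: V_out = 5.07 × 0.4220 = 2.139 V.
(Unloaded: V_out = x·V_DC = 2.70 V.)

V_out ≈ 2.14 V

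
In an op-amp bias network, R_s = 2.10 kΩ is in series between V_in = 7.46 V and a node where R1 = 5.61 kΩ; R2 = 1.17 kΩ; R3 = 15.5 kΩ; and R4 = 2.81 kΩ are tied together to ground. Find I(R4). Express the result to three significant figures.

I ≈ 0.655 mA

Combine the parallel branches: R_p = (1/5.61 + 1/1.17 + 1/15.5 + 1/2.81)⁻¹ = 0.6881 kΩ.
V_A by voltage divider: V_A = 7.46 × 0.6881/(2.10 + 0.6881) = 1.841 V.
Branch current I = V_A/R4 = 1.841/2.81 = 0.6552 mA.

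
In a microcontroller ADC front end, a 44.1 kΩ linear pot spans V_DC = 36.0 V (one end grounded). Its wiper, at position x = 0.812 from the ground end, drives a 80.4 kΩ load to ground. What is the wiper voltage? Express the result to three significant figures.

Lower segment x·R_p = 35.81 kΩ; upper segment (1−x)·R_p = 8.291 kΩ.
(x·R_p) ‖ R_L = 24.77 kΩ.
V_out = 36.0 × 24.77/(8.291 + 24.77) = 26.97 V.
(Unloaded: V_out = x·V_DC = 29.2 V.)

V_out ≈ 27.0 V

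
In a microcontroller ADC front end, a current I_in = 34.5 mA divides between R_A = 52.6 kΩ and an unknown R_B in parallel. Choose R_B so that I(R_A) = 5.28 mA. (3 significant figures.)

In a two-way split, I_A/I_in = R_B/(R_A + R_B).
With f = 0.1530, R_B = R_A · f/(1−f) = 52.6 × 0.1807 = 9.505 kΩ.

R_B ≈ 9.50 kΩ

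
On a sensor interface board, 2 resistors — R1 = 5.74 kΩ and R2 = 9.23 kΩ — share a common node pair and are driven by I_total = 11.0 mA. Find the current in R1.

I ≈ 6.78 mA

With just two branches, the current splits inversely with resistance.
So I = 11.0 × 9.23/14.97 = 6.782 mA.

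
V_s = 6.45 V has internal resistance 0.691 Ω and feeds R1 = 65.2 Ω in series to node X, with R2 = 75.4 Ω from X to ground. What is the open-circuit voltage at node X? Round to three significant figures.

V_th ≈ 3.44 V

R1' = 0.691 + 65.2 = 65.89 Ω (source resistance + R1).
With X open, the divider is unloaded: V_th = 6.45 × 75.4/141.3 = 3.442 V.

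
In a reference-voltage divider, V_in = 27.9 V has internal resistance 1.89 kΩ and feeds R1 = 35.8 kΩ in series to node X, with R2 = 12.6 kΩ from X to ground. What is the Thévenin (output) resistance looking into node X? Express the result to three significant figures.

R1' = 1.89 + 35.8 = 37.69 kΩ (source resistance + R1).
Zeroing V_in shorts the top of R1' to ground, so R_th = R1' ‖ R2 = 9.443 kΩ.

R_th ≈ 9.44 kΩ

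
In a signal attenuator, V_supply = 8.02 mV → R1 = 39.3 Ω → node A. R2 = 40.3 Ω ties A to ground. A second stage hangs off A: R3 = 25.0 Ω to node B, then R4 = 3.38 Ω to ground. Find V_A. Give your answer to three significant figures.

Node A sees R2 in parallel with the series input of stage 2, R3 + R4 = 28.38 Ω.
R2 ‖ (R3+R4) = 16.65 Ω.
V_A = 8.02 × 16.65/(39.3 + 16.65) = 2.387 mV.

V_A ≈ 2.39 mV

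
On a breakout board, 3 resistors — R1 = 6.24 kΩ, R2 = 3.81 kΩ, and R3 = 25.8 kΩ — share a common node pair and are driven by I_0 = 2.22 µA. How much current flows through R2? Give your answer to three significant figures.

Conductances: ΣG = 1/6.24 + 1/3.81 + 1/25.8 = 0.4615 (1/kΩ).
R2 takes the fraction G_k/ΣG = 0.2625/0.4615 = 0.5687, so I = 2.22 × 0.5687 = 1.263 µA.

I ≈ 1.26 µA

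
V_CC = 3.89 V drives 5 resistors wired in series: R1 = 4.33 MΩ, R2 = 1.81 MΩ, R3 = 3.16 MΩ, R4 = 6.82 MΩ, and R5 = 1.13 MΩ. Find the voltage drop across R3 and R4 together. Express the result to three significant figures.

V ≈ 2.25 V

Series total: ΣR = 4.33 + 1.81 + 3.16 + 6.82 + 1.13 = 17.25 MΩ.
R_{R3..R4} = 3.16 + 6.82 = 9.980 MΩ.
Voltage divider: V = V_CC · (9.980 / 17.25) = 3.89 × 0.5786 = 2.251 V.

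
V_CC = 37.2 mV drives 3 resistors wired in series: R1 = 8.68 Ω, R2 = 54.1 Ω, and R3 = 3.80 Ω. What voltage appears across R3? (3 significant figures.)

V ≈ 2.12 mV

Series total: ΣR = 8.68 + 54.1 + 3.80 = 66.58 Ω.
V = V_CC · R/ΣR = 37.2 × 0.05707 = 2.123 mV.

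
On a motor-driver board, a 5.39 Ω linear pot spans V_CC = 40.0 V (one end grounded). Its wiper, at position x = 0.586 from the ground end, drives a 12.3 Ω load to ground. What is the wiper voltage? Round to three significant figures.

V_out ≈ 21.2 V

Lower segment x·R_p = 3.159 Ω; upper segment (1−x)·R_p = 2.231 Ω.
Lower segment in parallel with the load: 3.159 ‖ 12.3 = 2.513 Ω.
V_out = 40.0 × 2.513/(2.231 + 2.513) = 21.19 V.
(Unloaded: V_out = x·V_CC = 23.4 V.)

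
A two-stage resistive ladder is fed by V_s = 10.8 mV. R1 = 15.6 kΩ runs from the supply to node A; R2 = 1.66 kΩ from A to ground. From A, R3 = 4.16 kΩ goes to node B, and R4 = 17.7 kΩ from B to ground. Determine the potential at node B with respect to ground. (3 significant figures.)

V_B ≈ 0.787 mV

Node A sees R2 in parallel with the series input of stage 2, R3 + R4 = 21.86 kΩ.
Effective lower resistance at A: R2 ‖ 21.86 = 1.543 kΩ.
V_A = 10.8 × 1.543/(15.6 + 1.543) = 0.9720 mV.
V_B = V_A × 0.8097 = 0.7870 mV.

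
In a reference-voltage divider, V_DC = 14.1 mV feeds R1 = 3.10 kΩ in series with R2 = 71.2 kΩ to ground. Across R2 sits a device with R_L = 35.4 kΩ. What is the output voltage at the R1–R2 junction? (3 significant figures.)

V_out ≈ 12.5 mV

First combine the lower leg with the load: R2 ‖ R_L = 23.64 kΩ.
Voltage divider with the loaded lower leg: V_out = 14.1 × 23.64/(3.10 + 23.64) = 14.1 × 0.8841 = 12.47 mV.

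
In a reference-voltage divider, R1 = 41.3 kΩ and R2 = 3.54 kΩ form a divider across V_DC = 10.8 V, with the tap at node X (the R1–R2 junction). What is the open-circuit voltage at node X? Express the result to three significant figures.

V_th ≈ 0.853 V

V_th is the unloaded tap voltage: V_DC · R2/(R1+R2) = 10.8 × 0.07895 = 0.8526 V.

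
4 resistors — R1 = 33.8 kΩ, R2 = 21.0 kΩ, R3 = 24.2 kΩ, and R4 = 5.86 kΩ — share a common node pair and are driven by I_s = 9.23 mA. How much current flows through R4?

I ≈ 5.45 mA

ΣG = 1/33.8 + 1/21.0 + 1/24.2 + 1/5.86 = 0.2892.
Current divider: I(R4) = I_s · G_k/ΣG = 9.23 × (0.1706/0.2892) = 9.23 × 0.5901 = 5.447 mA.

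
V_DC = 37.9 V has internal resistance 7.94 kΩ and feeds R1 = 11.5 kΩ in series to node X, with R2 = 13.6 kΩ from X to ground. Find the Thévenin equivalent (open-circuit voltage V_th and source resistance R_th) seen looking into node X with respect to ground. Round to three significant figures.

R1' = 7.94 + 11.5 = 19.44 kΩ (source resistance + R1).
With X open, the divider is unloaded: V_th = 37.9 × 13.6/33.04 = 15.60 V.
Looking into X with the source shorted: R_th = R1'·R2/(R1'+R2) = 19.44 × 13.6/33.04 = 8.002 kΩ.

V_th ≈ 15.6 V, R_th ≈ 8.00 kΩ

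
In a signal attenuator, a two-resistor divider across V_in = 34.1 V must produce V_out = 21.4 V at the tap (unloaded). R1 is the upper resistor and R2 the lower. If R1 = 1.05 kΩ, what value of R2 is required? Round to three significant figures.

V_out/V_in = R2/(R1+R2) = 0.6276.
Rearranging, R2 = R1·k/(1−k) = 1.05 × 1.685 = 1.769 kΩ.

R2 ≈ 1.77 kΩ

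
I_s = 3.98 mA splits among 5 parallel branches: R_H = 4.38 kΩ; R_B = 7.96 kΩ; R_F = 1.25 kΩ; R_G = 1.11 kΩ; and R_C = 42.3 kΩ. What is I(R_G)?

I ≈ 1.73 mA

ΣG = 1/4.38 + 1/7.96 + 1/1.25 + 1/1.11 + 1/42.3 = 2.078.
Current divider: I(R_G) = I_s · G_k/ΣG = 3.98 × (0.9009/2.078) = 3.98 × 0.4334 = 1.725 mA.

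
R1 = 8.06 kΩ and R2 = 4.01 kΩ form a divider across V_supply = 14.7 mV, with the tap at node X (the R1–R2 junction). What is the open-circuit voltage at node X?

Open-circuit (no load on X): V_th = V_supply · R2/(R1 + R2) = 14.7 × 4.01/(8.060 + 4.01) = 4.884 mV.

V_th ≈ 4.88 mV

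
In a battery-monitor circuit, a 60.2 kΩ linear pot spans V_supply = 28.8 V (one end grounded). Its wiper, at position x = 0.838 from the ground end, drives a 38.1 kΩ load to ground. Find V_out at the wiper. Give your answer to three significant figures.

V_out ≈ 19.9 V

Lower segment x·R_p = 50.45 kΩ; upper segment (1−x)·R_p = 9.752 kΩ.
Lower segment in parallel with the load: 50.45 ‖ 38.1 = 21.71 kΩ.
V_out = 28.8 × 21.71/(9.752 + 21.71) = 19.87 V.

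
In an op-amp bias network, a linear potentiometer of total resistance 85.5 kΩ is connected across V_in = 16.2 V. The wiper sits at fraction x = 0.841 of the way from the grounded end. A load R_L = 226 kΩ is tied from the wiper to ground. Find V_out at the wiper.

Lower segment x·R_p = 71.91 kΩ; upper segment (1−x)·R_p = 13.59 kΩ.
R_L loads the lower segment: effective lower R = 54.55 kΩ.
V_out = 16.2 × 54.55/(13.59 + 54.55) = 12.97 V.

V_out ≈ 13.0 V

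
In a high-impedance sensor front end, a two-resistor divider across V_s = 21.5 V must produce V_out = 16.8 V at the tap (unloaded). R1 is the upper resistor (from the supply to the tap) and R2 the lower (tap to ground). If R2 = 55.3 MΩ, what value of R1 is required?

The divider ratio is R2/(R1+R2) = 16.8/21.5 = 0.7814.
So R1 = R2 · (V_s/V_out − 1) = 55.3 × (21.5/16.8 − 1) = 55.3 × 0.2798 = 15.47 MΩ.

R1 ≈ 15.5 MΩ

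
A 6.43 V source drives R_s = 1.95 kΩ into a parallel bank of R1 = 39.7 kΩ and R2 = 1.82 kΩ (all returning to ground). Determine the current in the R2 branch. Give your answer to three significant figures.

I ≈ 1.67 mA

Equivalent of the parallel group: R_p = 1.740 kΩ.
V_A = 6.43 × 1.740/3.690 = 3.032 V.
Branch current I = V_A/R2 = 3.032/1.82 = 1.666 mA.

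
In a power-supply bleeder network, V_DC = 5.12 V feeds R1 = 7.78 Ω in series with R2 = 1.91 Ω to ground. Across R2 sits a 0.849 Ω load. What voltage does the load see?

The load sits in parallel with R2, giving an effective lower resistance R2' = R2·R_L/(R2+R_L) = 0.5877 Ω.
Then V_out = V_DC · R2'/(R1 + R2') = 5.12 × 0.5877/8.368 = 0.3596 V.

V_out ≈ 0.360 V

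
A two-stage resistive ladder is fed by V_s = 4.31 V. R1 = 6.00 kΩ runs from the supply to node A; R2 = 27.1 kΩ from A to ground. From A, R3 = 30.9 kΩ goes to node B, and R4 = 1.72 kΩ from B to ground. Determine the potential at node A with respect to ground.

The second stage (R3 + R4 = 32.62 kΩ) loads node A in parallel with R2.
Effective lower resistance at A: R2 ‖ 32.62 = 14.80 kΩ.
V_A = 4.31 × 14.80/(6.00 + 14.80) = 3.067 V.

V_A ≈ 3.07 V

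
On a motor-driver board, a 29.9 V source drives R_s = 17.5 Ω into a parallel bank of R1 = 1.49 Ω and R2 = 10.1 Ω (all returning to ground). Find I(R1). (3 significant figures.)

I ≈ 1.39 A

Equivalent of the parallel group: R_p = 1.298 Ω.
Node voltage V_A = V_CC · R_p/(R_s + R_p) = 29.9 × 0.06907 = 2.065 V.
I(R1) = V_A / R1 = 2.065/1.49 = 1.386 A.
(Equivalently: I_total = 1.591 A, then current-divider fraction G_k/ΣG = 0.8714.)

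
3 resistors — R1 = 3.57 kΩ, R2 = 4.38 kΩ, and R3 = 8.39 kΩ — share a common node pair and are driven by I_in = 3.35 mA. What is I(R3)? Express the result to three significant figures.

Total conductance ΣG = 1/3.57 + 1/4.38 + 1/8.39 = 0.6276 (units of 1/kΩ).
R3 takes the fraction G_k/ΣG = 0.1192/0.6276 = 0.1899, so I = 3.35 × 0.1899 = 0.6362 mA.

I ≈ 0.636 mA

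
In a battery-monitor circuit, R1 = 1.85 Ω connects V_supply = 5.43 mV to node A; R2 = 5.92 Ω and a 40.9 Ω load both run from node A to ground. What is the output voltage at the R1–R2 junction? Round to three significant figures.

First combine the lower leg with the load: R2 ‖ R_L = 5.171 Ω.
Then V_out = V_supply · R2'/(R1 + R2') = 5.43 × 5.171/7.021 = 3.999 mV.

V_out ≈ 4.00 mV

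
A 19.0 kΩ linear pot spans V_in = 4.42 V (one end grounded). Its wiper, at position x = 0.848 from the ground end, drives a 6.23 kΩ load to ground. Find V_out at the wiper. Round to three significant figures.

V_out ≈ 2.69 V

Lower segment x·R_p = 16.11 kΩ; upper segment (1−x)·R_p = 2.888 kΩ.
R_L loads the lower segment: effective lower R = 4.493 kΩ.
Loaded-divider output: V_out = 4.42 × 0.6087 = 2.691 V.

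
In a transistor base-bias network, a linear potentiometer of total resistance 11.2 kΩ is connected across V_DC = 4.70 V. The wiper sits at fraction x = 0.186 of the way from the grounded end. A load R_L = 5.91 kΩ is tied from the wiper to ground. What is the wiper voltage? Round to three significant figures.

The pot divides into 9.117 kΩ above the wiper and 2.083 kΩ below.
R_L loads the lower segment: effective lower R = 1.540 kΩ.
V_out = 4.70 × 1.540/(9.117 + 1.540) = 0.6793 V.

V_out ≈ 0.679 V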